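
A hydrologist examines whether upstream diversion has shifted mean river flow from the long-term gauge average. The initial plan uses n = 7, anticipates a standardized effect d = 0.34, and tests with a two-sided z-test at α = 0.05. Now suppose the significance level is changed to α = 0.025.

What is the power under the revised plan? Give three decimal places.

δ = d·√n = 0.34 × √7 = 0.8996 (unchanged). New critical value: z_{0.0125} = 2.241.
Revised power = Φ(δ − 2.241) + Φ(−δ − 2.241) = Φ(-1.342) + Φ(-3.141) = 0.0898 + 0.0008 = 0.0907.

Power ≈ 0.091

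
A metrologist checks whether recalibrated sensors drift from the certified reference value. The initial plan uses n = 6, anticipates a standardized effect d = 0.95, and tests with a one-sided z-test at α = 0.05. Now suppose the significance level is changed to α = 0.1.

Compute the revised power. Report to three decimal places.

Power ≈ 0.852

δ = d·√n = 0.95 × √6 = 2.3270 (unchanged). New critical value: z_{0.1} = 1.282.
Revised power = Φ(δ − 1.282) = Φ(1.045) = 0.8521.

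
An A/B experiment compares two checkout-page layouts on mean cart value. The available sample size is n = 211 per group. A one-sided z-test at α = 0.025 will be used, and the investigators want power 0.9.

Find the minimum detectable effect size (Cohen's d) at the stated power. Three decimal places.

d ≈ 0.316

Need Φ(δ − 1.960) = 0.9, so δ = 1.960 + 1.282 = 3.242.
δ = d·√(n/2) ⇒ d = δ/√(n/2) = 3.242/√(211/2) = 0.3156.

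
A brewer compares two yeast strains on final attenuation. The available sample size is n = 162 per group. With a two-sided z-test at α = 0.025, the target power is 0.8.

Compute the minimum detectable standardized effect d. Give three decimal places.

Need Φ(δ − 2.241) = 0.8, so δ = 2.241 + 0.842 = 3.083.
(Lower-tail contribution to power is negligible for δ > 0.)
δ = d·√(n/2) ⇒ d = δ/√(n/2) = 3.083/√(162/2) = 0.3426.

d ≈ 0.343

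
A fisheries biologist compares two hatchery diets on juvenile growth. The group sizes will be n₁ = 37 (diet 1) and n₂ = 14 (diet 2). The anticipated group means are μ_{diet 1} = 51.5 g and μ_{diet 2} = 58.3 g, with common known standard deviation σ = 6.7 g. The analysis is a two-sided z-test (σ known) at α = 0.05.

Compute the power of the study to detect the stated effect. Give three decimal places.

Standardized effect: d = |μ_{diet 1} − μ_{diet 2}| / σ = |51.5 − 58.3| / 6.7 = 1.0149
Noncentrality parameter: δ = d / √(1/n₁ + 1/n₂) = 1.0149 / √(1/37 + 1/14) = 3.2346
Critical value for a two-sided test at α = 0.05: z_{α/2} = 1.960.
Power = Φ(δ − 1.960) + Φ(−δ − 1.960) = Φ(1.275) + Φ(-5.195) = 0.8988 + 0.0000 = 0.8988.

Power ≈ 0.899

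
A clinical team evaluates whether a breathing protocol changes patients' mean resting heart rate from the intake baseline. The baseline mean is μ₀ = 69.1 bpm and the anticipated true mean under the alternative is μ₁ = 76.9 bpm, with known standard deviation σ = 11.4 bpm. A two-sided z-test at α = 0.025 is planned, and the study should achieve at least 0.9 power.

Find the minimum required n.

Standardized effect: d = |μ₁ − μ₀| / σ = |76.9 − 69.1| / 11.4 = 0.6842
Set Φ(δ − 2.241) = 0.9; then δ − 2.241 = Φ⁻¹(0.9) = 1.282, giving δ = 3.523.
(Ignoring the negligible lower-tail rejection probability gives the usual closed-form inversion.)
δ = d·√n ⇒ n = (δ/d)² = (3.523 / 0.6842)² = 26.51.
Rounding up, n = 27.

n = 27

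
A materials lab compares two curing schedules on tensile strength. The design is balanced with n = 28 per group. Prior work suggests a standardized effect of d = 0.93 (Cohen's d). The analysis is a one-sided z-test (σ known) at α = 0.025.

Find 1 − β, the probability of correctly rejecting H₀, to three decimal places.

Noncentrality parameter: δ = d·√(n/2) = 0.93 × √(28/2) = 3.4797
Critical value for a one-sided test at α = 0.025: z_α = 1.960.
Power = Φ(δ − 1.960) = Φ(1.520) = 0.9357.

Power ≈ 0.936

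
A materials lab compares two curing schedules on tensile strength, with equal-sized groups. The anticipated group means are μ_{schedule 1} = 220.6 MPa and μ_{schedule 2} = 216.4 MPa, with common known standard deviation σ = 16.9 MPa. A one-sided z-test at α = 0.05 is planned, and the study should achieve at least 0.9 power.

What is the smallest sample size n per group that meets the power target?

n = 278 per group

Standardized effect: d = |μ_{schedule 1} − μ_{schedule 2}| / σ = |220.6 − 216.4| / 16.9 = 0.2485
For power 0.9 need Φ(δ − z_{0.05}) = 0.9, so δ = z_{0.05} + z_{0.10} = 1.645 + 1.282 = 2.926.
δ = d·√(n/2) ⇒ n = 2(δ/d)² = 2 × (2.926 / 0.2485)² = 277.32.
Round up to the next whole unit.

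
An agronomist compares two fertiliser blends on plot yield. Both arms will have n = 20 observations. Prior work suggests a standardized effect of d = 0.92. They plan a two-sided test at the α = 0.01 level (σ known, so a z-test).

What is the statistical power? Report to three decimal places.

Power ≈ 0.631

Noncentrality parameter: δ = d·√(n/2) = 0.92 × √(20/2) = 2.9093
Critical value for a two-sided test at α = 0.01: z_{α/2} = 2.576.
Power = Φ(δ − 2.576) + Φ(−δ − 2.576) = Φ(0.333) + Φ(-5.485) = 0.6306 + 0.0000 = 0.6306.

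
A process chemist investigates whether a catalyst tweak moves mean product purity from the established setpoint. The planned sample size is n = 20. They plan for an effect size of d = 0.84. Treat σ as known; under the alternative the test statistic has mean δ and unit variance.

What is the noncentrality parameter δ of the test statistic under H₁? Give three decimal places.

The noncentrality parameter scales effect size by the design's sample-size factor: δ = d·√n = 0.84 × √20 = 3.7566

δ ≈ 3.757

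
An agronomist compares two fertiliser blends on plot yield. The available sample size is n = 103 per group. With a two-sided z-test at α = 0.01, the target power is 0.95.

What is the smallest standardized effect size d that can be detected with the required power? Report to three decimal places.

Required noncentrality: δ = z_{0.005} + z_{0.05} = 2.576 + 1.645 = 4.221.
(The second rejection-region term Φ(−δ − z_{α/2}) is negligible and dropped.)
δ = d·√(n/2) ⇒ d = δ/√(n/2) = 4.221/√(103/2) = 0.5881.

d ≈ 0.588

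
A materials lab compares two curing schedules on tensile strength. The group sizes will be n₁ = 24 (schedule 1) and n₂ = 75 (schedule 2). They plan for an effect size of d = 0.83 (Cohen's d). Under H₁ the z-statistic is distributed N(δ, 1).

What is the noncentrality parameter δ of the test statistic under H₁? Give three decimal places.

δ ≈ 3.539

δ = d / √(1/n₁ + 1/n₂) = 0.83 / √(1/24 + 1/75) = 3.5391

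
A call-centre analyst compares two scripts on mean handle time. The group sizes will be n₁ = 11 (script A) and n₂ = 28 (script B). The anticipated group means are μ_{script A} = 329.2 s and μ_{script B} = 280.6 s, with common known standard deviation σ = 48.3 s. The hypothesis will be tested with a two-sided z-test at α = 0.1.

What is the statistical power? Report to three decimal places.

Standardized effect: d = |μ_{script A} − μ_{script B}| / σ = |329.2 − 280.6| / 48.3 = 1.0062
Noncentrality parameter: δ = d / √(1/n₁ + 1/n₂) = 1.0062 / √(1/11 + 1/28) = 2.8277
Two-sided α = 0.1 → critical value z_{0.05} = 1.645.
Power = Φ(δ − 1.645) + Φ(−δ − 1.645) = Φ(1.183) + Φ(-4.473) = 0.8816 + 0.0000 = 0.8816.

Power ≈ 0.882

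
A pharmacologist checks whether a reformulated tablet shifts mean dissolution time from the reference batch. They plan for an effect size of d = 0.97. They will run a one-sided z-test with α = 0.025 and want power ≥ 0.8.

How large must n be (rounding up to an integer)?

n = 9

For power 0.8 need Φ(δ − z_{0.025}) = 0.8, so δ = z_{0.025} + z_{0.20} = 1.960 + 0.842 = 2.802.
δ = d·√n ⇒ n = (δ/d)² = (2.802 / 0.97)² = 8.34.
Round up to the next whole unit.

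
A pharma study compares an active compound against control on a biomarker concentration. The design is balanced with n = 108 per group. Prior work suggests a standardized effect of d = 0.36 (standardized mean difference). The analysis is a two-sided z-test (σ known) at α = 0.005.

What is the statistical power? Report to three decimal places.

Power ≈ 0.436

Noncentrality parameter: δ = d·√(n/2) = 0.36 × √(108/2) = 2.6454
Two-sided α = 0.005 → critical value z_{0.0025} = 2.807.
Power = Φ(δ − 2.807) + Φ(−δ − 2.807) = Φ(-0.162) + Φ(-5.452) = 0.4358 + 0.0000 = 0.4358.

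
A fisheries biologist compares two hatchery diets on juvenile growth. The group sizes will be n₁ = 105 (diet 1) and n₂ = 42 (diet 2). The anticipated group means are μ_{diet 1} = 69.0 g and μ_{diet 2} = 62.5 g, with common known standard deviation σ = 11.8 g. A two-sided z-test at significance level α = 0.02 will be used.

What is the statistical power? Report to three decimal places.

Standardized effect: d = |μ_{diet 1} − μ_{diet 2}| / σ = |69.0 − 62.5| / 11.8 = 0.5508
Noncentrality parameter: δ = d / √(1/n₁ + 1/n₂) = 0.5508 / √(1/105 + 1/42) = 3.0171
Critical value for a two-sided test at α = 0.02: z_{α/2} = 2.326.
Power = Φ(δ − 2.326) + Φ(−δ − 2.326) = Φ(0.691) + Φ(-5.343) = 0.7551 + 0.0000 = 0.7551.

Power ≈ 0.755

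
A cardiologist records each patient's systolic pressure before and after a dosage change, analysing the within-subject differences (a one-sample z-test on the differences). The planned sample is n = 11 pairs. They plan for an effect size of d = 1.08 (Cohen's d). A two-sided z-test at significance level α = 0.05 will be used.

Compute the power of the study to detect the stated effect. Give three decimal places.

Noncentrality parameter: δ = d·√n = 1.08 × √11 = 3.5820
Critical value for a two-sided test at α = 0.05: z_{α/2} = 1.960.
Power = Φ(δ − 1.960) + Φ(−δ − 1.960) = Φ(1.622) + Φ(-5.542) = 0.9476 + 0.0000 = 0.9476.

Power ≈ 0.948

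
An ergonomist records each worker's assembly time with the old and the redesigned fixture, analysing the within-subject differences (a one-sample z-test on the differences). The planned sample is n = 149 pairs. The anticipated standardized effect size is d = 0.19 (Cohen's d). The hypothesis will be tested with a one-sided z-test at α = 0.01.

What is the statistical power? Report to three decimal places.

Noncentrality parameter: δ = d·√n = 0.19 × √149 = 2.3192
One-sided α = 0.01 → critical value z_{0.01} = 2.326.
Power = Φ(δ − 2.326) = Φ(-0.007) = 0.4972.

Power ≈ 0.497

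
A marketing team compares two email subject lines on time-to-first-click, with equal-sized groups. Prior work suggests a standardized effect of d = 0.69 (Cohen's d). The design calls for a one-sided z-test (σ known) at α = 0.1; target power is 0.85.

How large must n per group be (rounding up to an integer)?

Set Φ(δ − 1.282) = 0.85; then δ − 1.282 = Φ⁻¹(0.85) = 1.036, giving δ = 2.318.
δ = d·√(n/2) ⇒ n = 2(δ/d)² = 2 × (2.318 / 0.69)² = 22.57.
Round up to the next whole unit.

n = 23 per group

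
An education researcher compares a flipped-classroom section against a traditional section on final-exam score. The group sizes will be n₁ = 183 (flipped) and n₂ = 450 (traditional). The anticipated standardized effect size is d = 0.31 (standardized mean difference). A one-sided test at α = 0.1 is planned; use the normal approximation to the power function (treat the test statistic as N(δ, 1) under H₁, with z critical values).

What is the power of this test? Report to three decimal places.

Noncentrality parameter: λ = d / √(1/n₁ + 1/n₂) = 0.31 / √(1/183 + 1/450) = 3.5358
Critical value for a one-sided test at α = 0.1: z_α = 1.282.
Power = P(Z > 1.282 − λ) = Φ(2.254) = 0.9879.

Power ≈ 0.988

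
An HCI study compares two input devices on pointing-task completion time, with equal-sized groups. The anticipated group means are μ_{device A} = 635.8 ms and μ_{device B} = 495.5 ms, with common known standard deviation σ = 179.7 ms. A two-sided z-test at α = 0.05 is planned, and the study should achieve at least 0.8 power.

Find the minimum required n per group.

Standardized effect: d = |μ_{device A} − μ_{device B}| / σ = |635.8 − 495.5| / 179.7 = 0.7807
For power 0.8 need Φ(δ − z_{0.025}) = 0.8, so δ = z_{0.025} + z_{0.20} = 1.960 + 0.842 = 2.802.
(Ignoring the negligible lower-tail rejection probability gives the usual closed-form inversion.)
δ = d·√(n/2) ⇒ n = 2(δ/d)² = 2 × (2.802 / 0.7807)² = 25.75.
Rounding up, n = 26 per group.

n = 26 per group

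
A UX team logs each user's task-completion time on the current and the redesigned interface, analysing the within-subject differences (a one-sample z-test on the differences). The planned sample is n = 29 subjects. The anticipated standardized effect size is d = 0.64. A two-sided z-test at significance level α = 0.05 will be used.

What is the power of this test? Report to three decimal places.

Noncentrality parameter: δ = d·√n = 0.64 × √29 = 3.4465
Two-sided α = 0.05 → critical value z_{0.025} = 1.960.
Power = Φ(δ − 1.960) + Φ(−δ − 1.960) = Φ(1.487) + Φ(-5.406) = 0.9314 + 0.0000 = 0.9314.

Power ≈ 0.931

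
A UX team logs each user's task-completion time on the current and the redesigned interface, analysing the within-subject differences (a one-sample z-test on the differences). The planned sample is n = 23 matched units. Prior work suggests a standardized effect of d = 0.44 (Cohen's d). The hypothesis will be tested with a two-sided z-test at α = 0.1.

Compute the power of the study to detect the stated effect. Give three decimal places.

Power ≈ 0.679

Noncentrality parameter: δ = d·√n = 0.44 × √23 = 2.1102
Two-sided α = 0.1 → critical value z_{0.05} = 1.645.
Power = Φ(δ − 1.645) + Φ(−δ − 1.645) = Φ(0.465) + Φ(-3.755) = 0.6791 + 0.0001 = 0.6792.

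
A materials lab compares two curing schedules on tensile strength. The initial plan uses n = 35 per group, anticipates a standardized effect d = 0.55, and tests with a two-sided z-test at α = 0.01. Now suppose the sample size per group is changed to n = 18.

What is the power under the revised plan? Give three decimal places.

Power ≈ 0.177

With n = 18 per group: δ = d·√(n/2) = 0.55 × √(18/2) = 1.6500. Critical value z_{0.005} = 2.576.
Revised power = Φ(δ − 2.576) + Φ(−δ − 2.576) = Φ(-0.926) + Φ(-4.226) = 0.1773 + 0.0000 = 0.1773.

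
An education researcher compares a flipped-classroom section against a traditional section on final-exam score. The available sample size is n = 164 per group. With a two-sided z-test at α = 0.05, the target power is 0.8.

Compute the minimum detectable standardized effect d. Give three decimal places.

Need Φ(δ − 1.960) = 0.8, so δ = 1.960 + 0.842 = 2.802.
(The second rejection-region term Φ(−δ − z_{α/2}) is negligible and dropped.)
δ = d·√(n/2) ⇒ d = δ/√(n/2) = 2.802/√(164/2) = 0.3094.

d ≈ 0.309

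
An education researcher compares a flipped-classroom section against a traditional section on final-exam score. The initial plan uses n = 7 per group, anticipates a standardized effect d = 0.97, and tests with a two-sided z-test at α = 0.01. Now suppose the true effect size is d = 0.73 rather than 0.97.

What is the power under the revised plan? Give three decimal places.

Power ≈ 0.113

With d = 0.73: δ = d·√(n/2) = 0.73 × √(7/2) = 1.3657. Critical value z_{0.005} = 2.576.
Revised power = Φ(δ − 2.576) + Φ(−δ − 2.576) = Φ(-1.210) + Φ(-3.942) = 0.1131 + 0.0000 = 0.1132.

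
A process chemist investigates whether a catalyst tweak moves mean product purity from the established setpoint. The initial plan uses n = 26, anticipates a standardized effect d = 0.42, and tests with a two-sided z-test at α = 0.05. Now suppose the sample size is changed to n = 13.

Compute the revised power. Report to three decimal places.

Power ≈ 0.328

With n = 13: δ = d·√n = 0.42 × √13 = 1.5143. Critical value z_{0.025} = 1.960.
Revised power = Φ(δ − 1.960) + Φ(−δ − 1.960) = Φ(-0.446) + Φ(-3.474) = 0.3279 + 0.0003 = 0.3282.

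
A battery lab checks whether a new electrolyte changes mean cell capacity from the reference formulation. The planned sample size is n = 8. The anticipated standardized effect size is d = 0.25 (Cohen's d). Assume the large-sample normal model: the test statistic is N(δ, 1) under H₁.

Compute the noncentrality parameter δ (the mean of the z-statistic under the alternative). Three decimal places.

The noncentrality parameter scales effect size by the design's sample-size factor: δ = d·√n = 0.25 × √8 = 0.7071

δ ≈ 0.707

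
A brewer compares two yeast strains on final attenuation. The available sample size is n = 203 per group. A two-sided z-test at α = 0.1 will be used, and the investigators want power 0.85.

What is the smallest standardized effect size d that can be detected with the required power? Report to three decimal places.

d ≈ 0.266

Need Φ(δ − 1.645) = 0.85, so δ = 1.645 + 1.036 = 2.681.
(Lower-tail contribution to power is negligible for δ > 0.)
δ = d·√(n/2) ⇒ d = δ/√(n/2) = 2.681/√(203/2) = 0.2661.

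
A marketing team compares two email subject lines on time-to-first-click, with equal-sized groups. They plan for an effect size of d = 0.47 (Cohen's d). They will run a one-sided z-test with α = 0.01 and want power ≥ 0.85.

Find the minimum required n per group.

n = 103 per group

Set Φ(δ − 2.326) = 0.85; then δ − 2.326 = Φ⁻¹(0.85) = 1.036, giving δ = 3.363.
δ = d·√(n/2) ⇒ n = 2(δ/d)² = 2 × (3.363 / 0.47)² = 102.38.
Rounding up, n = 103 per group.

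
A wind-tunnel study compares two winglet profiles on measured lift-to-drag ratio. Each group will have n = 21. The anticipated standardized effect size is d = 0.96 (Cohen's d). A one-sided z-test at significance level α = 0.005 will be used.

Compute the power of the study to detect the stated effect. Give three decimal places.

Noncentrality parameter: δ = d·√(n/2) = 0.96 × √(21/2) = 3.1108
One-sided α = 0.005 → critical value z_{0.005} = 2.576.
Power = P(Z > 2.576 − δ) = Φ(0.535) = 0.7036.

Power ≈ 0.704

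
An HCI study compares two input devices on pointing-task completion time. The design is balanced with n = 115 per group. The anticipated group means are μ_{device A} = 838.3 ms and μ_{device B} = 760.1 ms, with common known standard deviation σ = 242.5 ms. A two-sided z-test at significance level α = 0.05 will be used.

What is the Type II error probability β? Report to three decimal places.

Standardized effect: d = |μ_{device A} − μ_{device B}| / σ = |838.3 − 760.1| / 242.5 = 0.3225
Noncentrality parameter: δ = d·√(n/2) = 0.3225 × √(115/2) = 2.4453
Two-sided α = 0.05 → critical value z_{0.025} = 1.960.
Power = Φ(δ − 1.960) + Φ(−δ − 1.960) = Φ(0.485) + Φ(-4.405) = 0.6863 + 0.0000 = 0.6863.
Type II error: β = 1 − power = 1 − 0.6863 = 0.3137.

β ≈ 0.314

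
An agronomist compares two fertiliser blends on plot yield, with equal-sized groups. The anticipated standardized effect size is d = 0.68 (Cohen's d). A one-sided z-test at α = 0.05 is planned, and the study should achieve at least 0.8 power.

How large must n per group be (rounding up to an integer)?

n = 27 per group

Set Φ(δ − 1.645) = 0.8; then δ − 1.645 = Φ⁻¹(0.8) = 0.842, giving δ = 2.486.
δ = d·√(n/2) ⇒ n = 2(δ/d)² = 2 × (2.486 / 0.68)² = 26.74.
Round up to the next whole unit.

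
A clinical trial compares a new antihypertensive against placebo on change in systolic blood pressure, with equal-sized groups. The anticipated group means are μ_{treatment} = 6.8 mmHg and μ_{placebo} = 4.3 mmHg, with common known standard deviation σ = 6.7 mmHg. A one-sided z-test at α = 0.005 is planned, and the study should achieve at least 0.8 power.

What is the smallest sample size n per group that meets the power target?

n = 168 per group

Standardized effect: d = |μ_{treatment} − μ_{placebo}| / σ = |6.8 − 4.3| / 6.7 = 0.3731
Set Φ(δ − 2.576) = 0.8; then δ − 2.576 = Φ⁻¹(0.8) = 0.842, giving δ = 3.417.
δ = d·√(n/2) ⇒ n = 2(δ/d)² = 2 × (3.417 / 0.3731)² = 167.77.
Rounding up, n = 168 per group.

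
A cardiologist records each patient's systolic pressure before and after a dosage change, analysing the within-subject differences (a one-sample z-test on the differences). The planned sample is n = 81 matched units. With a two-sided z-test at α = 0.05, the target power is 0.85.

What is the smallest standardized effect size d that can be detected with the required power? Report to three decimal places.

Required noncentrality: δ = z_{0.025} + z_{0.15} = 1.960 + 1.036 = 2.996.
(The second rejection-region term Φ(−δ − z_{α/2}) is negligible and dropped.)
δ = d·√n ⇒ d = δ/√n = 2.996/√81 = 0.3329.

d ≈ 0.333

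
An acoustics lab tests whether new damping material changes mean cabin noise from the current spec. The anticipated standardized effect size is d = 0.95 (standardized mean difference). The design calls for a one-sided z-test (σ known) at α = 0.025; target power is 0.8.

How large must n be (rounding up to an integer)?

For power 0.8 need Φ(δ − z_{0.025}) = 0.8, so δ = z_{0.025} + z_{0.20} = 1.960 + 0.842 = 2.802.
δ = d·√n ⇒ n = (δ/d)² = (2.802 / 0.95)² = 8.70.
Rounding up, n = 9.

n = 9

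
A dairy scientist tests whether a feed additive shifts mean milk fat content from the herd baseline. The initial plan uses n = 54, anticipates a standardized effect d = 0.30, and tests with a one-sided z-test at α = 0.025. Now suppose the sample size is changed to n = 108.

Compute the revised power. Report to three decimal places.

With n = 108: δ = d·√n = 0.30 × √108 = 3.1177. Critical value z_{0.025} = 1.960.
Revised power = P(Z > 1.960 − δ) = Φ(1.158) = 0.8765.

Power ≈ 0.877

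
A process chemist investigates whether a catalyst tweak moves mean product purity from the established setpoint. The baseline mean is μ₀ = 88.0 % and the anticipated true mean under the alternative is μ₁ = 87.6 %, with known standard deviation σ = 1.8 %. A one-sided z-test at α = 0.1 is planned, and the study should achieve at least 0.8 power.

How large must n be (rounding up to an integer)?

n = 92

Standardized effect: d = |μ₁ − μ₀| / σ = |87.6 − 88.0| / 1.8 = 0.2222
For power 0.8 need Φ(δ − z_{0.1}) = 0.8, so δ = z_{0.1} + z_{0.20} = 1.282 + 0.842 = 2.123.
δ = d·√n ⇒ n = (δ/d)² = (2.123 / 0.2222)² = 91.28.
Round up to the next whole unit.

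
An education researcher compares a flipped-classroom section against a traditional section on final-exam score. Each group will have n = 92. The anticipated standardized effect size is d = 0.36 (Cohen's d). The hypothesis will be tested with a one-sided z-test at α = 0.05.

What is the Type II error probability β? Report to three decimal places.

Noncentrality parameter: δ = d·√(n/2) = 0.36 × √(92/2) = 2.4416
Critical value for a one-sided test at α = 0.05: z_α = 1.645.
Power = P(Z > 1.645 − δ) = Φ(0.797) = 0.7872.
Type II error: β = 1 − power = 1 − 0.7872 = 0.2128.

β ≈ 0.213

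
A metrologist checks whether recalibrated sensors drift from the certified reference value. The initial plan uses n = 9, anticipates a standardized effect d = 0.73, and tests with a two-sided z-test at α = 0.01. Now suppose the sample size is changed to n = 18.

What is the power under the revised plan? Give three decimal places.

With n = 18: δ = d·√n = 0.73 × √18 = 3.0971. Critical value z_{0.005} = 2.576.
Revised power = Φ(δ − 2.576) + Φ(−δ − 2.576) = Φ(0.521) + Φ(-5.673) = 0.6989 + 0.0000 = 0.6989.

Power ≈ 0.699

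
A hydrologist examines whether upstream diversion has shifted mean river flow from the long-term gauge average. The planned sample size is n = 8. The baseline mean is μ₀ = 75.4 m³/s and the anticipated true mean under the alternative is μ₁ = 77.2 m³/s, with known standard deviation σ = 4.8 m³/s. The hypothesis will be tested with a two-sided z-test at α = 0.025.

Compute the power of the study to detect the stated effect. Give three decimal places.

Power ≈ 0.119

Standardized effect: d = |μ₁ − μ₀| / σ = |77.2 − 75.4| / 4.8 = 0.3750
Noncentrality parameter: δ = d·√n = 0.3750 × √8 = 1.0607
Critical value for a two-sided test at α = 0.025: z_{α/2} = 2.241.
Power = Φ(δ − 2.241) + Φ(−δ − 2.241) = Φ(-1.181) + Φ(-3.302) = 0.1189 + 0.0005 = 0.1193.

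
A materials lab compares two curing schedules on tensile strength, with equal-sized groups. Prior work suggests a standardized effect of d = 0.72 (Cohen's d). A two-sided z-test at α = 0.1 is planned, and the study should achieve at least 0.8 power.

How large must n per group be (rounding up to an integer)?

n = 24 per group

For power 0.8 need Φ(δ − z_{0.05}) = 0.8, so δ = z_{0.05} + z_{0.20} = 1.645 + 0.842 = 2.486.
(The Φ(−δ − z_{α/2}) term is vanishingly small for δ > 0 and is dropped in the standard sample-size formula.)
δ = d·√(n/2) ⇒ n = 2(δ/d)² = 2 × (2.486 / 0.72)² = 23.85.
Rounding up, n = 24 per group.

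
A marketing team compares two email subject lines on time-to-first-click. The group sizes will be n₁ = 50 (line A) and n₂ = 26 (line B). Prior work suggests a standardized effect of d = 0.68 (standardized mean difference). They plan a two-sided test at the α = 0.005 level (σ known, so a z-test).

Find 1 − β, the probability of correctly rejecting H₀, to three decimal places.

Power ≈ 0.502

Noncentrality parameter: δ = d / √(1/n₁ + 1/n₂) = 0.68 / √(1/50 + 1/26) = 2.8124
Two-sided α = 0.005 → critical value z_{0.0025} = 2.807.
Power = Φ(δ − 2.807) + Φ(−δ − 2.807) = Φ(0.005) + Φ(-5.619) = 0.5021 + 0.0000 = 0.5021.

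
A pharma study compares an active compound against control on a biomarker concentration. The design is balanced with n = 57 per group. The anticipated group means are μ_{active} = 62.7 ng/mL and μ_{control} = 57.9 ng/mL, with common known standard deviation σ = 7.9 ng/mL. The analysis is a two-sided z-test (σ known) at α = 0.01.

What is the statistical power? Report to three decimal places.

Power ≈ 0.748

Standardized effect: d = |μ_{active} − μ_{control}| / σ = |62.7 − 57.9| / 7.9 = 0.6076
Noncentrality parameter: δ = d·√(n/2) = 0.6076 × √(57/2) = 3.2437
Critical value for a two-sided test at α = 0.01: z_{α/2} = 2.576.
Power = Φ(δ − 2.576) + Φ(−δ − 2.576) = Φ(0.668) + Φ(-5.819) = 0.7479 + 0.0000 = 0.7479.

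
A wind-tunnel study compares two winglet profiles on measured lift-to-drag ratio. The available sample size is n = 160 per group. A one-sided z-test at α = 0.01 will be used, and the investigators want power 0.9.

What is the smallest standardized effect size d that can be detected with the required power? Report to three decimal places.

d ≈ 0.403

Required noncentrality: δ = z_{0.01} + z_{0.10} = 2.326 + 1.282 = 3.608.
δ = d·√(n/2) ⇒ d = δ/√(n/2) = 3.608/√(160/2) = 0.4034.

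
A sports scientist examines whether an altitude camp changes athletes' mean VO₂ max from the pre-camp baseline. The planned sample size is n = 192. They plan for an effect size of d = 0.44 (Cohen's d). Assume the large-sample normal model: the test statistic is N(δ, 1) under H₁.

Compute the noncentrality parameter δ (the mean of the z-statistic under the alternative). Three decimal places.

δ = d·√n = 0.44 × √192 = 6.0968

δ ≈ 6.097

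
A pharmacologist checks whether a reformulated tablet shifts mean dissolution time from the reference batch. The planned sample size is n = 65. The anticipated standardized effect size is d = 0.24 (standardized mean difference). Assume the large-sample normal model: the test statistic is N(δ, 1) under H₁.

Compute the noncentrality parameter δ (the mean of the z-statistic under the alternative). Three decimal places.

δ ≈ 1.935

δ = d·√n = 0.24 × √65 = 1.9349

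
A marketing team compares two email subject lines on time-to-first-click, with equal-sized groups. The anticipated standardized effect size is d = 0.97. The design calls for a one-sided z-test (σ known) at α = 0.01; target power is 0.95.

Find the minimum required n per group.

n = 34 per group

Set Φ(δ − 2.326) = 0.95; then δ − 2.326 = Φ⁻¹(0.95) = 1.645, giving δ = 3.971.
δ = d·√(n/2) ⇒ n = 2(δ/d)² = 2 × (3.971 / 0.97)² = 33.52.
Rounding up, n = 34 per group.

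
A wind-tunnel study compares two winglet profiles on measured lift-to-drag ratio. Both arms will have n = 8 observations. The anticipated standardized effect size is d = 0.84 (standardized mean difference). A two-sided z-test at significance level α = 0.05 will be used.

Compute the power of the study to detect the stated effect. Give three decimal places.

Power ≈ 0.390

Noncentrality parameter: δ = d·√(n/2) = 0.84 × √(8/2) = 1.6800
Critical value for a two-sided test at α = 0.05: z_{α/2} = 1.960.
Power = Φ(δ − 1.960) + Φ(−δ − 1.960) = Φ(-0.280) + Φ(-3.640) = 0.3898 + 0.0001 = 0.3899.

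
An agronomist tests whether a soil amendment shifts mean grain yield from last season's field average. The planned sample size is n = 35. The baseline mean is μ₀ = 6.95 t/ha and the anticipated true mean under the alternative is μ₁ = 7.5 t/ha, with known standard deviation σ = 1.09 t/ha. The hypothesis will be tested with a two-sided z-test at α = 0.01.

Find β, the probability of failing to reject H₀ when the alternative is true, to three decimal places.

Standardized effect: d = |μ₁ − μ₀| / σ = |7.5 − 6.95| / 1.09 = 0.5046
Noncentrality parameter: λ = d·√n = 0.5046 × √35 = 2.9852
Two-sided α = 0.01 → critical value z_{0.005} = 2.576.
Power = Φ(λ − 2.576) + Φ(−λ − 2.576) = Φ(0.409) + Φ(-5.561) = 0.6589 + 0.0000 = 0.6589.
Type II error: β = 1 − power = 1 − 0.6589 = 0.3411.

β ≈ 0.341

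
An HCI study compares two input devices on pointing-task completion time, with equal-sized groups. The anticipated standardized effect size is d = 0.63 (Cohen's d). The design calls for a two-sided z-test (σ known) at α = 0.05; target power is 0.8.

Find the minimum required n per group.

n = 40 per group

For power 0.8 need Φ(δ − z_{0.025}) = 0.8, so δ = z_{0.025} + z_{0.20} = 1.960 + 0.842 = 2.802.
(The Φ(−δ − z_{α/2}) term is vanishingly small for δ > 0 and is dropped in the standard sample-size formula.)
δ = d·√(n/2) ⇒ n = 2(δ/d)² = 2 × (2.802 / 0.63)² = 39.55.
Round up to the next whole unit.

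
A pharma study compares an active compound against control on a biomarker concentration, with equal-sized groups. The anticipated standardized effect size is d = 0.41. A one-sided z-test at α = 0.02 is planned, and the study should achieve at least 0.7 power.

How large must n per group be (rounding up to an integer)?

n = 80 per group

For power 0.7 need Φ(δ − z_{0.02}) = 0.7, so δ = z_{0.02} + z_{0.30} = 2.054 + 0.524 = 2.578.
δ = d·√(n/2) ⇒ n = 2(δ/d)² = 2 × (2.578 / 0.41)² = 79.08.
Rounding up, n = 80 per group.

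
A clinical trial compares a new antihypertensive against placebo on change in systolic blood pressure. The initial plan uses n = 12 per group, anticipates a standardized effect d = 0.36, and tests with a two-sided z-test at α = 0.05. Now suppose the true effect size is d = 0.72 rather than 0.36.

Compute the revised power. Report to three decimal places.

With d = 0.72: δ = d·√(n/2) = 0.72 × √(12/2) = 1.7636. Critical value z_{0.025} = 1.960.
Revised power = Φ(δ − 1.960) + Φ(−δ − 1.960) = Φ(-0.196) + Φ(-3.724) = 0.4222 + 0.0001 = 0.4223.

Power ≈ 0.422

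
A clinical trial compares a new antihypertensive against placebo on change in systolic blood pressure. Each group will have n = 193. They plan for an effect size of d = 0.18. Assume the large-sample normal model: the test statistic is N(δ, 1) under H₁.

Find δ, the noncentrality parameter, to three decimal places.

δ = d·√(n/2) = 0.18 × √(193/2) = 1.7682

δ ≈ 1.768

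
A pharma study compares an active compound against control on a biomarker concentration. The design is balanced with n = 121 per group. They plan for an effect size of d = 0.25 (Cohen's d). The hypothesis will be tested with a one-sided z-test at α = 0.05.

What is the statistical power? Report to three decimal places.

Noncentrality parameter: δ = d·√(n/2) = 0.25 × √(121/2) = 1.9445
One-sided α = 0.05 → critical value z_{0.05} = 1.645.
Power = Φ(δ − 1.645) = Φ(0.300) = 0.6178.

Power ≈ 0.618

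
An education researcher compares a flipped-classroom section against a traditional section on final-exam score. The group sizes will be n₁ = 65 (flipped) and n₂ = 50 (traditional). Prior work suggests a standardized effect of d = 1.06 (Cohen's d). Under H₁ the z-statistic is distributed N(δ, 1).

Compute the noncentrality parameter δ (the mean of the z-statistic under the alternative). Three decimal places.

δ ≈ 5.635

δ = d / √(1/n₁ + 1/n₂) = 1.06 / √(1/65 + 1/50) = 5.6351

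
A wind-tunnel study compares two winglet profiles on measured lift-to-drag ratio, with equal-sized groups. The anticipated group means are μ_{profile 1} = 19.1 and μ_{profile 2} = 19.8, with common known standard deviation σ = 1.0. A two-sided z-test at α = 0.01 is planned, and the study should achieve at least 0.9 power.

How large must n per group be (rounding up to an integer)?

Standardized effect: d = |μ_{profile 1} − μ_{profile 2}| / σ = |19.1 − 19.8| / 1.0 = 0.7000
For power 0.9 need Φ(δ − z_{0.005}) = 0.9, so δ = z_{0.005} + z_{0.10} = 2.576 + 1.282 = 3.857.
(Ignoring the negligible lower-tail rejection probability gives the usual closed-form inversion.)
δ = d·√(n/2) ⇒ n = 2(δ/d)² = 2 × (3.857 / 0.7000)² = 60.73.
Round up to the next whole unit.

n = 61 per group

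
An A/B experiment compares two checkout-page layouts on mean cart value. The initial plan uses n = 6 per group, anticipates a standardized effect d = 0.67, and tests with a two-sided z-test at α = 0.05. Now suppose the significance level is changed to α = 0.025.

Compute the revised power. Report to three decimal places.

Power ≈ 0.140

δ = d·√(n/2) = 0.67 × √(6/2) = 1.1605 (unchanged). New critical value: z_{0.0125} = 2.241.
Revised power = Φ(δ − 2.241) + Φ(−δ − 2.241) = Φ(-1.081) + Φ(-3.402) = 0.1399 + 0.0003 = 0.1402.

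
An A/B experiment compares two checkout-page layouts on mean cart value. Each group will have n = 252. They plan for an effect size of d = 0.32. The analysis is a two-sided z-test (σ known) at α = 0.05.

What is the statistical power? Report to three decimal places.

Power ≈ 0.949

Noncentrality parameter: δ = d·√(n/2) = 0.32 × √(252/2) = 3.5920
Critical value for a two-sided test at α = 0.05: z_{α/2} = 1.960.
Power = Φ(δ − 1.960) + Φ(−δ − 1.960) = Φ(1.632) + Φ(-5.552) = 0.9487 + 0.0000 = 0.9487.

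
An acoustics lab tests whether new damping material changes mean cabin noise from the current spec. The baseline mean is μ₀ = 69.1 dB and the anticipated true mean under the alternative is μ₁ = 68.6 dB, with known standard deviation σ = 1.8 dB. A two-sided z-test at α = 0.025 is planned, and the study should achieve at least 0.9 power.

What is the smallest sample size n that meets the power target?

n = 161

Standardized effect: d = |μ₁ − μ₀| / σ = |68.6 − 69.1| / 1.8 = 0.2778
Set Φ(δ − 2.241) = 0.9; then δ − 2.241 = Φ⁻¹(0.9) = 1.282, giving δ = 3.523.
(For δ > 0 the lower-tail rejection region contributes negligibly to power, so the one-term inversion is standard.)
δ = d·√n ⇒ n = (δ/d)² = (3.523 / 0.2778)² = 160.85.
Rounding up, n = 161.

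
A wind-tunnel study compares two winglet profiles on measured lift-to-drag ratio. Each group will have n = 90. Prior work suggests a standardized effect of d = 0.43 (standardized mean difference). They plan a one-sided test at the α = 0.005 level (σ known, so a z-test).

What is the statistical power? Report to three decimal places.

Noncentrality parameter: δ = d·√(n/2) = 0.43 × √(90/2) = 2.8845
Critical value for a one-sided test at α = 0.005: z_α = 2.576.
Power = P(Z > 2.576 − δ) = Φ(0.309) = 0.6212.

Power ≈ 0.621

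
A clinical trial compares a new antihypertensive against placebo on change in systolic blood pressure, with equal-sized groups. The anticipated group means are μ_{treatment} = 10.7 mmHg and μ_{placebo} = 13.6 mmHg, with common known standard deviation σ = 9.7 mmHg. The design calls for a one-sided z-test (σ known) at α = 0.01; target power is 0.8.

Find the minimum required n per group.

n = 225 per group

Standardized effect: d = |μ_{treatment} − μ_{placebo}| / σ = |10.7 − 13.6| / 9.7 = 0.2990
For power 0.8 need Φ(δ − z_{0.01}) = 0.8, so δ = z_{0.01} + z_{0.20} = 2.326 + 0.842 = 3.168.
δ = d·√(n/2) ⇒ n = 2(δ/d)² = 2 × (3.168 / 0.2990)² = 224.56.
Round up to the next whole unit.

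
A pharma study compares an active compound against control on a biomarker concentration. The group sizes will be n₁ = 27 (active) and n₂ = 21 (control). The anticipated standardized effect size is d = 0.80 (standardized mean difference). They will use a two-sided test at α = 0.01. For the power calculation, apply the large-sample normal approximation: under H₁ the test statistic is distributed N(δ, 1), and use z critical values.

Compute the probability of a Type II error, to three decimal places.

β ≈ 0.431

Noncentrality parameter: λ = d / √(1/n₁ + 1/n₂) = 0.80 / √(1/27 + 1/21) = 2.7495
Two-sided α = 0.01 → critical value z_{0.005} = 2.576.
Power = Φ(λ − 2.576) + Φ(−λ − 2.576) = Φ(0.174) + Φ(-5.325) = 0.5690 + 0.0000 = 0.5690.
Type II error: β = 1 − power = 1 − 0.5690 = 0.4310.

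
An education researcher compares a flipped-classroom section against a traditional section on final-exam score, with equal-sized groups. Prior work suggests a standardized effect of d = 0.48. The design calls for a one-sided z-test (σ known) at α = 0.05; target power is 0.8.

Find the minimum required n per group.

n = 54 per group

Set Φ(δ − 1.645) = 0.8; then δ − 1.645 = Φ⁻¹(0.8) = 0.842, giving δ = 2.486.
δ = d·√(n/2) ⇒ n = 2(δ/d)² = 2 × (2.486 / 0.48)² = 53.67.
Rounding up, n = 54 per group.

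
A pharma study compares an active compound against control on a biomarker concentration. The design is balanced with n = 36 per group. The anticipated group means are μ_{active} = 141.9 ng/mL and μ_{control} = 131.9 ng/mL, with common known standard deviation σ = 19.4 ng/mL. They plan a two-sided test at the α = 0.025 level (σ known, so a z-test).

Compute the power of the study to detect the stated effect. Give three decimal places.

Power ≈ 0.478

Standardized effect: d = |μ_{active} − μ_{control}| / σ = |141.9 − 131.9| / 19.4 = 0.5155
Noncentrality parameter: δ = d·√(n/2) = 0.5155 × √(36/2) = 2.1869
Critical value for a two-sided test at α = 0.025: z_{α/2} = 2.241.
Power = Φ(δ − 2.241) + Φ(−δ − 2.241) = Φ(-0.054) + Φ(-4.428) = 0.4783 + 0.0000 = 0.4783.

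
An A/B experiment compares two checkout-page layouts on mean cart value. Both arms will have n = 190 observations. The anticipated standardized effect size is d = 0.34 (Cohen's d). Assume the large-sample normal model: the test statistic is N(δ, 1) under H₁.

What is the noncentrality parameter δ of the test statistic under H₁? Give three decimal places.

δ = d·√(n/2) = 0.34 × √(190/2) = 3.3139

δ ≈ 3.314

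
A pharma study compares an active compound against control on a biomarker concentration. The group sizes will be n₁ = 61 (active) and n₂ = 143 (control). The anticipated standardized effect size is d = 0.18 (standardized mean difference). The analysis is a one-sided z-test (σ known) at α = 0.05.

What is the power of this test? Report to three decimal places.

Power ≈ 0.320

Noncentrality parameter: δ = d / √(1/n₁ + 1/n₂) = 0.18 / √(1/61 + 1/143) = 1.1770
One-sided α = 0.05 → critical value z_{0.05} = 1.645.
Power = P(Z > 1.645 − δ) = Φ(-0.468) = 0.3200.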